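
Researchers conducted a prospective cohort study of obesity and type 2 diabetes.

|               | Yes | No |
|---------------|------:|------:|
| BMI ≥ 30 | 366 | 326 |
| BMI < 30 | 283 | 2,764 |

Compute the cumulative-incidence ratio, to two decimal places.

5.69

Cells: a = 366, b = 326, c = 283, d = 2764.
Risk in exposed = 366/692 = 0.52890; risk in unexposed = 283/3047 = 0.09288.
RR = 0.52890 / 0.09288 = 5.69457
The risk among the exposed is 5.69 times that among the unexposed.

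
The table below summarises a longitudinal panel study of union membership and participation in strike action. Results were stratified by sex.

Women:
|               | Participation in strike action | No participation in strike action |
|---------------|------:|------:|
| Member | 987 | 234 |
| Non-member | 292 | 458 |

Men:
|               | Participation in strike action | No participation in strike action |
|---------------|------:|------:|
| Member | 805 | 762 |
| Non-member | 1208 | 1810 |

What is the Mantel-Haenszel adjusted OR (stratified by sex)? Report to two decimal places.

2.32

OR_MH = Σ(aᵢdᵢ/nᵢ) / Σ(bᵢcᵢ/nᵢ), where nᵢ is the stratum total.
Stratum 1 (Women): n = 1971; a·d/n = 987·458/1971 = 229.3486; b·c/n = 234·292/1971 = 34.6667
Stratum 2 (Men): n = 4585; a·d/n = 805·1810/4585 = 317.7863; b·c/n = 762·1208/4585 = 200.7625
OR_MH = (229.3486 + 317.7863) / (34.6667 + 200.7625) = 547.1348 / 235.4292 = 2.32399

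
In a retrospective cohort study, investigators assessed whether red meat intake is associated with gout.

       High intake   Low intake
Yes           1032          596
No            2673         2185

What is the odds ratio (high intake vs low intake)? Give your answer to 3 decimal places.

1.415

Reading the table with exposure as columns: a = 1032 (High intake, case), b = 2673 (High intake, non-case), c = 596 (Low intake, case), d = 2185.
OR = (a·d)/(b·c) = (1032 × 2185) / (2673 × 596) = 2254920 / 1593108 = 1.41542
The odds of gout are about 1.42 times as high in the high intake group.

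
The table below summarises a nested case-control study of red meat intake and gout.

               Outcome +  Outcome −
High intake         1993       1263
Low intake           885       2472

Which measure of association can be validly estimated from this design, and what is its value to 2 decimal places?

Cells: a = 1993, b = 1263, c = 885, d = 2472.
This is a nested case-control study: participants were sampled on outcome status, so risks in the source population cannot be estimated directly — relative risk is not valid here. The odds ratio is the appropriate measure.
OR = (a·d)/(b·c) = (1993 × 2472) / (1263 × 885) = 4926696 / 1117755 = 4.40767

4.41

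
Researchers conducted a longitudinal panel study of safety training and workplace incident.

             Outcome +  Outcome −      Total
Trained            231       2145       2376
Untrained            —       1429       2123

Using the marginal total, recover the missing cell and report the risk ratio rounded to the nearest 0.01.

The missing cell is in the unexposed row: 2123 − 1429 = 694.
So a = 231, b = 2145, c = 694, d = 1429.
RR = [a/(a+b)] / [c/(c+d)] = (231/2376) / (694/2123) = 0.09722/0.32690 = 0.29741

0.30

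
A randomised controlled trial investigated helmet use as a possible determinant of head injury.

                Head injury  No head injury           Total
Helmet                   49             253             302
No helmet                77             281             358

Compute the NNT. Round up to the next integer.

Risk in treated group = 49/302 = 0.16225; risk in control = 77/358 = 0.21508.
Absolute risk reduction = 0.21508 − 0.16225 = 0.05283
NNT = 1 / ARR = 1 / 0.05283 = 18.928 → round up → 19

19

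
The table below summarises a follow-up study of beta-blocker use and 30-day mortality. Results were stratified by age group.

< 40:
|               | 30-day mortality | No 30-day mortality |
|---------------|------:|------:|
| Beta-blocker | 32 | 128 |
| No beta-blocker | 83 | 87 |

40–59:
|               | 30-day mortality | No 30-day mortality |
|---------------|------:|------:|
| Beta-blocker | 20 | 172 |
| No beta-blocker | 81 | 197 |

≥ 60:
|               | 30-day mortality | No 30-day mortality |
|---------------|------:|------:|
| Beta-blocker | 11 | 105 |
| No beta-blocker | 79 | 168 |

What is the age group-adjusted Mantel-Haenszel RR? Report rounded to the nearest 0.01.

RR_MH = Σ(aᵢ·n₀ᵢ/nᵢ) / Σ(cᵢ·n₁ᵢ/nᵢ), with n₁ᵢ = aᵢ+bᵢ (exposed), n₀ᵢ = cᵢ+dᵢ (unexposed), nᵢ = n₁ᵢ+n₀ᵢ.
Stratum 1 (< 40): n₁ = 160, n₀ = 170, n = 330; a·n₀/n = 32·170/330 = 16.4848; c·n₁/n = 83·160/330 = 40.2424
Stratum 2 (40–59): n₁ = 192, n₀ = 278, n = 470; a·n₀/n = 20·278/470 = 11.8298; c·n₁/n = 81·192/470 = 33.0894
Stratum 3 (≥ 60): n₁ = 116, n₀ = 247, n = 363; a·n₀/n = 11·247/363 = 7.4848; c·n₁/n = 79·116/363 = 25.2452
RR_MH = (16.4848 + 11.8298 + 7.4848) / (40.2424 + 33.0894 + 25.2452) = 35.7995 / 98.5770 = 0.36316

0.36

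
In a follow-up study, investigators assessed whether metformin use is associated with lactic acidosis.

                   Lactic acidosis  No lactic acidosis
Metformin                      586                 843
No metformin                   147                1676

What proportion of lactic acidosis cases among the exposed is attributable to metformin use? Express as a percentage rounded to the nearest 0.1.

Cells: a = 586, b = 843, c = 147, d = 1676.
Risk in exposed = 586/1429 = 0.41008; risk in unexposed = 147/1823 = 0.08064.
RR = 0.41008/0.08064 = 5.08551
AR% = (RR − 1)/RR × 100 = (5.08551 − 1)/5.08551 × 100 = 80.3363%

80.3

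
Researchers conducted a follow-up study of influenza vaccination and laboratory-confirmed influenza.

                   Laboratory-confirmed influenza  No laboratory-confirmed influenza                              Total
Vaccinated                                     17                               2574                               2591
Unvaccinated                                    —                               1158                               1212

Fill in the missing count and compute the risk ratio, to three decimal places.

0.147

The missing cell is in the unexposed row: 1212 − 1158 = 54.
So a = 17, b = 2574, c = 54, d = 1158.
RR = [a/(a+b)] / [c/(c+d)] = (17/2591) / (54/1212) = 0.00656/0.04455 = 0.14726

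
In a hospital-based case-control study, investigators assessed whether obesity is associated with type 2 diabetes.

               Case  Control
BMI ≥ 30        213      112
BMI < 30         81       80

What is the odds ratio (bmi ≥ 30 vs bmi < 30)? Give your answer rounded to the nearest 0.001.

Cells: a = 213, b = 112, c = 81, d = 80.
OR = (a·d)/(b·c) = (213 × 80) / (112 × 81) = 17040 / 9072 = 1.87831
The odds of type 2 diabetes are about 1.88 times as high in the bmi ≥ 30 group.

1.878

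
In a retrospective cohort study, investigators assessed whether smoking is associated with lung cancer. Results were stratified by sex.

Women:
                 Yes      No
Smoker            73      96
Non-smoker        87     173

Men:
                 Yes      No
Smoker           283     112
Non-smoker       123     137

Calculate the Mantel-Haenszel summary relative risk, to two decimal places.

RR_MH = Σ(aᵢ·n₀ᵢ/nᵢ) / Σ(cᵢ·n₁ᵢ/nᵢ), with n₁ᵢ = aᵢ+bᵢ (exposed), n₀ᵢ = cᵢ+dᵢ (unexposed), nᵢ = n₁ᵢ+n₀ᵢ.
Stratum 1 (Women): n₁ = 169, n₀ = 260, n = 429; a·n₀/n = 73·260/429 = 44.2424; c·n₁/n = 87·169/429 = 34.2727
Stratum 2 (Men): n₁ = 395, n₀ = 260, n = 655; a·n₀/n = 283·260/655 = 112.3359; c·n₁/n = 123·395/655 = 74.1756
RR_MH = (44.2424 + 112.3359) / (34.2727 + 74.1756) = 156.5783 / 108.4483 = 1.44381

1.44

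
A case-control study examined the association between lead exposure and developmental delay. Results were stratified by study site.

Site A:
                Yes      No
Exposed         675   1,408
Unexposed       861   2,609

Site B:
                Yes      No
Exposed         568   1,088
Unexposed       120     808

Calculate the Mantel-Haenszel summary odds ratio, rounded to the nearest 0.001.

1.840

OR_MH = Σ(aᵢdᵢ/nᵢ) / Σ(bᵢcᵢ/nᵢ), where nᵢ is the stratum total.
Stratum 1 (Site A): n = 5553; a·d/n = 675·2609/5553 = 317.1394; b·c/n = 1408·861/5553 = 218.3123
Stratum 2 (Site B): n = 2584; a·d/n = 568·808/2584 = 177.6099; b·c/n = 1088·120/2584 = 50.5263
OR_MH = (317.1394 + 177.6099) / (218.3123 + 50.5263) = 494.7493 / 268.8386 = 1.84032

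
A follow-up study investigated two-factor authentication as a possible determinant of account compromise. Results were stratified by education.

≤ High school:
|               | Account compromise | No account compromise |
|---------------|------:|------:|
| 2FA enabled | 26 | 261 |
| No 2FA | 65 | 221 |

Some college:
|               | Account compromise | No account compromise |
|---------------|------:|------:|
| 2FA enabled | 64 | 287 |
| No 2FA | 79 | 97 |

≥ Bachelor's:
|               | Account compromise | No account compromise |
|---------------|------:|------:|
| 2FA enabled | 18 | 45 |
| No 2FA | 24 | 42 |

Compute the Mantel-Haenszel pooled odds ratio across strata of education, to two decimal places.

OR_MH = Σ(aᵢdᵢ/nᵢ) / Σ(bᵢcᵢ/nᵢ), where nᵢ is the stratum total.
Stratum 1 (≤ High school): n = 573; a·d/n = 26·221/573 = 10.0279; b·c/n = 261·65/573 = 29.6073
Stratum 2 (Some college): n = 527; a·d/n = 64·97/527 = 11.7799; b·c/n = 287·79/527 = 43.0228
Stratum 3 (≥ Bachelor's): n = 129; a·d/n = 18·42/129 = 5.8605; b·c/n = 45·24/129 = 8.3721
OR_MH = (10.0279 + 11.7799 + 5.8605) / (29.6073 + 43.0228 + 8.3721) = 27.6683 / 81.0022 = 0.34157

0.34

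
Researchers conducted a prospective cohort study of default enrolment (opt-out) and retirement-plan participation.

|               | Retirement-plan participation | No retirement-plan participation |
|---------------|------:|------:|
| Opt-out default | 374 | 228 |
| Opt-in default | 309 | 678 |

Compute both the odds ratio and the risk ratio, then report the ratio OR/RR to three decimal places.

Cells: a = 374, b = 228, c = 309, d = 678.
OR = (374·678)/(228·309) = 253572/70452 = 3.59922
Risk in exposed = 374/602 = 0.62126; risk in unexposed = 309/987 = 0.31307; RR = 1.98442
OR/RR = 3.59922 / 1.98442 = 1.81374
The outcome is not rare, so the OR lies further from 1 than the RR.

1.814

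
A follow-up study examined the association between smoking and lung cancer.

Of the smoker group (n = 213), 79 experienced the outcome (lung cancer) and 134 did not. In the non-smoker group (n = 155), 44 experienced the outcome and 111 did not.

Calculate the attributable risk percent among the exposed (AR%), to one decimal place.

23.5

From the description: a = 79, b = 134, c = 44, d = 111.
Risk in exposed = 79/213 = 0.37089; risk in unexposed = 44/155 = 0.28387.
RR = 0.37089/0.28387 = 1.30655
AR% = (RR − 1)/RR × 100 = (1.30655 − 1)/1.30655 × 100 = 23.4626%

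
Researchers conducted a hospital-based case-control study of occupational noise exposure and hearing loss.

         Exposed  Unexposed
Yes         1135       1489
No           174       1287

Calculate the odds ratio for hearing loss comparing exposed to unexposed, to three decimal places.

Reading the table with exposure as columns: a = 1135 (Exposed, case), b = 174 (Exposed, non-case), c = 1489 (Unexposed, case), d = 1287.
OR = (a·d)/(b·c) = (1135 × 1287) / (174 × 1489) = 1460745 / 259086 = 5.63807
The odds of hearing loss are about 5.64 times as high in the exposed group.

5.638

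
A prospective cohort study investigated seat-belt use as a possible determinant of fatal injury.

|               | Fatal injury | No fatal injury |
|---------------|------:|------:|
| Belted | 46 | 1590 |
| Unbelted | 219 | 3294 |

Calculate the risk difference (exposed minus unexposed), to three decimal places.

Cells: a = 46, b = 1590, c = 219, d = 3294.
Risk in exposed = 46/1636 = 0.028117; risk in unexposed = 219/3513 = 0.062340.
Risk difference = 0.028117 − 0.062340 = -0.034223

-0.034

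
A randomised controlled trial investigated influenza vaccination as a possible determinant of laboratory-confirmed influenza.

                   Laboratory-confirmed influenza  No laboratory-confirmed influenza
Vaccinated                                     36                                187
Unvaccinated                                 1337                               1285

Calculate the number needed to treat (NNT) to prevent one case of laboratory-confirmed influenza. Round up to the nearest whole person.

Risk in treated group = 36/223 = 0.16143; risk in control = 1337/2622 = 0.50992.
Absolute risk reduction = 0.50992 − 0.16143 = 0.34848
NNT = 1 / ARR = 1 / 0.34848 = 2.870 → round up → 3

3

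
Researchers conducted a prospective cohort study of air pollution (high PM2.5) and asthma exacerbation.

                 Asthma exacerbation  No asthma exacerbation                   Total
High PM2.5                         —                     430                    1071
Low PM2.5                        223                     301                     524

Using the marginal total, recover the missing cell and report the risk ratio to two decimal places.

1.41

The missing cell is in the exposed row: 1071 − 430 = 641.
So a = 641, b = 430, c = 223, d = 301.
RR = [a/(a+b)] / [c/(c+d)] = (641/1071) / (223/524) = 0.59851/0.42557 = 1.40636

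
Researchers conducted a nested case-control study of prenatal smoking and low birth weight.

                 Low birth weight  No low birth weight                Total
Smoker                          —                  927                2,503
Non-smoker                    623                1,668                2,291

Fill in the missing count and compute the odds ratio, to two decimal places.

The missing cell is in the exposed row: 2503 − 927 = 1576.
So a = 1576, b = 927, c = 623, d = 1668.
OR = (a·d)/(b·c) = (1576 × 1668) / (927 × 623) = 2628768 / 577521 = 4.55181

4.55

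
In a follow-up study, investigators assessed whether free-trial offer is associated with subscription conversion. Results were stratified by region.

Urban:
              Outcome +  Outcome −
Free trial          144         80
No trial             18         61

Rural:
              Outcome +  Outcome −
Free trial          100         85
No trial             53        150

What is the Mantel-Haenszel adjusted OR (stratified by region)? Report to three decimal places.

4.134

OR_MH = Σ(aᵢdᵢ/nᵢ) / Σ(bᵢcᵢ/nᵢ), where nᵢ is the stratum total.
Stratum 1 (Urban): n = 303; a·d/n = 144·61/303 = 28.9901; b·c/n = 80·18/303 = 4.7525
Stratum 2 (Rural): n = 388; a·d/n = 100·150/388 = 38.6598; b·c/n = 85·53/388 = 11.6108
OR_MH = (28.9901 + 38.6598) / (4.7525 + 11.6108) = 67.6499 / 16.3633 = 4.13425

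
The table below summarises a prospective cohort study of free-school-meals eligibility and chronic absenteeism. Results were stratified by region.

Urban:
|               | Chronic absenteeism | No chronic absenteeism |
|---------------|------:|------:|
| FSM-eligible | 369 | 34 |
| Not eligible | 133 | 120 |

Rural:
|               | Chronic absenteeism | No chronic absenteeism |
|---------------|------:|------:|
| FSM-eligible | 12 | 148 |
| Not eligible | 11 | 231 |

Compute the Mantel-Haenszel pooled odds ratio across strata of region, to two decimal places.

OR_MH = Σ(aᵢdᵢ/nᵢ) / Σ(bᵢcᵢ/nᵢ), where nᵢ is the stratum total.
Stratum 1 (Urban): n = 656; a·d/n = 369·120/656 = 67.5000; b·c/n = 34·133/656 = 6.8933
Stratum 2 (Rural): n = 402; a·d/n = 12·231/402 = 6.8955; b·c/n = 148·11/402 = 4.0498
OR_MH = (67.5000 + 6.8955) / (6.8933 + 4.0498) = 74.3955 / 10.9430 = 6.79843

6.80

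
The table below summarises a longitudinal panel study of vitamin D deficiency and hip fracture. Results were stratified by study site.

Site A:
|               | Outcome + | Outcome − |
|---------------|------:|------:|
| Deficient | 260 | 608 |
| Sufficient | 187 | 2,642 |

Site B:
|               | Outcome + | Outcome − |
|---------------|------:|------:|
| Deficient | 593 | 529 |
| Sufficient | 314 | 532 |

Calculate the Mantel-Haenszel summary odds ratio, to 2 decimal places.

OR_MH = Σ(aᵢdᵢ/nᵢ) / Σ(bᵢcᵢ/nᵢ), where nᵢ is the stratum total.
Stratum 1 (Site A): n = 3697; a·d/n = 260·2642/3697 = 185.8047; b·c/n = 608·187/3697 = 30.7536
Stratum 2 (Site B): n = 1968; a·d/n = 593·532/1968 = 160.3028; b·c/n = 529·314/1968 = 84.4035
OR_MH = (185.8047 + 160.3028) / (30.7536 + 84.4035) = 346.1076 / 115.1570 = 3.00553

3.01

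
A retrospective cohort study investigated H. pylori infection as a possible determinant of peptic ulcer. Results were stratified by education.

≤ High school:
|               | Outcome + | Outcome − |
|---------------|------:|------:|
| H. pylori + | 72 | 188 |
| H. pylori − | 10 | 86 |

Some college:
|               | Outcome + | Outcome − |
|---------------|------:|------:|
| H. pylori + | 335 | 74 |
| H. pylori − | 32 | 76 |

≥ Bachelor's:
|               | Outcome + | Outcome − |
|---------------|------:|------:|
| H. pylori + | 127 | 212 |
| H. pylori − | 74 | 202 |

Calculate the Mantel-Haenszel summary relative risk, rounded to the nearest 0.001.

RR_MH = Σ(aᵢ·n₀ᵢ/nᵢ) / Σ(cᵢ·n₁ᵢ/nᵢ), with n₁ᵢ = aᵢ+bᵢ (exposed), n₀ᵢ = cᵢ+dᵢ (unexposed), nᵢ = n₁ᵢ+n₀ᵢ.
Stratum 1 (≤ High school): n₁ = 260, n₀ = 96, n = 356; a·n₀/n = 72·96/356 = 19.4157; c·n₁/n = 10·260/356 = 7.3034
Stratum 2 (Some college): n₁ = 409, n₀ = 108, n = 517; a·n₀/n = 335·108/517 = 69.9807; c·n₁/n = 32·409/517 = 25.3153
Stratum 3 (≥ Bachelor's): n₁ = 339, n₀ = 276, n = 615; a·n₀/n = 127·276/615 = 56.9951; c·n₁/n = 74·339/615 = 40.7902
RR_MH = (19.4157 + 69.9807 + 56.9951) / (7.3034 + 25.3153 + 40.7902) = 146.3915 / 73.4089 = 1.99419

1.994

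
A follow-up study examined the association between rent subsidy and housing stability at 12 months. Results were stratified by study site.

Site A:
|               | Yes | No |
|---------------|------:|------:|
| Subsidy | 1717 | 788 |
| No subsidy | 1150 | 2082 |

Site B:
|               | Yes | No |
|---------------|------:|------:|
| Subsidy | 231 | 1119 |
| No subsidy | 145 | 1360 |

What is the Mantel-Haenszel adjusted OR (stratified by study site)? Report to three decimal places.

3.413

OR_MH = Σ(aᵢdᵢ/nᵢ) / Σ(bᵢcᵢ/nᵢ), where nᵢ is the stratum total.
Stratum 1 (Site A): n = 5737; a·d/n = 1717·2082/5737 = 623.1121; b·c/n = 788·1150/5737 = 157.9571
Stratum 2 (Site B): n = 2855; a·d/n = 231·1360/2855 = 110.0385; b·c/n = 1119·145/2855 = 56.8319
OR_MH = (623.1121 + 110.0385) / (157.9571 + 56.8319) = 733.1506 / 214.7890 = 3.41335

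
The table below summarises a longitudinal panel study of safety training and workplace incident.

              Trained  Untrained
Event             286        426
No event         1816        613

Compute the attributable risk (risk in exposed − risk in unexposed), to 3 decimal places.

-0.274

Reading the table with exposure as columns: a = 286 (Trained, case), b = 1816 (Trained, non-case), c = 426 (Untrained, case), d = 613.
Risk in exposed = 286/2102 = 0.136061; risk in unexposed = 426/1039 = 0.410010.
Risk difference = 0.136061 − 0.410010 = -0.273949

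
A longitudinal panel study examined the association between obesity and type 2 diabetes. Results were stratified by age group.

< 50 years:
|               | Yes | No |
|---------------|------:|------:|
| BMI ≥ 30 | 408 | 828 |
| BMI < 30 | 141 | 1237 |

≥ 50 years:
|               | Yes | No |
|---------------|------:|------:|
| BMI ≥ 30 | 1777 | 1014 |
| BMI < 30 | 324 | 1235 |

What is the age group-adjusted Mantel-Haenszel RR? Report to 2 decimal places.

3.10

RR_MH = Σ(aᵢ·n₀ᵢ/nᵢ) / Σ(cᵢ·n₁ᵢ/nᵢ), with n₁ᵢ = aᵢ+bᵢ (exposed), n₀ᵢ = cᵢ+dᵢ (unexposed), nᵢ = n₁ᵢ+n₀ᵢ.
Stratum 1 (< 50 years): n₁ = 1236, n₀ = 1378, n = 2614; a·n₀/n = 408·1378/2614 = 215.0819; c·n₁/n = 141·1236/2614 = 66.6702
Stratum 2 (≥ 50 years): n₁ = 2791, n₀ = 1559, n = 4350; a·n₀/n = 1777·1559/4350 = 636.8605; c·n₁/n = 324·2791/4350 = 207.8814
RR_MH = (215.0819 + 636.8605) / (66.6702 + 207.8814) = 851.9423 / 274.5516 = 3.10303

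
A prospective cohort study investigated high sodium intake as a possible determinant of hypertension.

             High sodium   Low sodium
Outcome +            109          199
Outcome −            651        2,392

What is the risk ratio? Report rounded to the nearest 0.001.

1.867

Reading the table with exposure as columns: a = 109 (High sodium, case), b = 651 (High sodium, non-case), c = 199 (Low sodium, case), d = 2392.
Risk in exposed = 109/760 = 0.14342; risk in unexposed = 199/2591 = 0.07680.
RR = 0.14342 / 0.07680 = 1.86736
The risk among the exposed is 1.87 times that among the unexposed.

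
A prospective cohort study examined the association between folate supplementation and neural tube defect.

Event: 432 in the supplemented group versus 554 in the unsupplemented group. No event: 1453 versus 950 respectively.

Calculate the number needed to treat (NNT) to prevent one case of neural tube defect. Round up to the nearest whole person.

Risk in treated group = 432/1885 = 0.22918; risk in control = 554/1504 = 0.36835.
Absolute risk reduction = 0.36835 − 0.22918 = 0.13917
NNT = 1 / ARR = 1 / 0.13917 = 7.185 → round up → 8

8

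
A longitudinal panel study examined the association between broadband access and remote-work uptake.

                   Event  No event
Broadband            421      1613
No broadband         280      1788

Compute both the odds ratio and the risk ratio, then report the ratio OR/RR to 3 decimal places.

1.090

Cells: a = 421, b = 1613, c = 280, d = 1788.
OR = (421·1788)/(1613·280) = 752748/451640 = 1.66670
Risk in exposed = 421/2034 = 0.20698; risk in unexposed = 280/2068 = 0.13540; RR = 1.52870
OR/RR = 1.66670 / 1.52870 = 1.09027
The outcome is not rare, so the OR lies further from 1 than the RR.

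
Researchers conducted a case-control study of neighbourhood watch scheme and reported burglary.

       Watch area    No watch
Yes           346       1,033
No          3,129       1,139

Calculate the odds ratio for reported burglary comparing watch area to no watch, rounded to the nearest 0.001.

Reading the table with exposure as columns: a = 346 (Watch area, case), b = 3129 (Watch area, non-case), c = 1033 (No watch, case), d = 1139.
OR = (a·d)/(b·c) = (346 × 1139) / (3129 × 1033) = 394094 / 3232257 = 0.12193
Exposure is associated with lower odds of reported burglary (OR = 0.12 < 1).

0.122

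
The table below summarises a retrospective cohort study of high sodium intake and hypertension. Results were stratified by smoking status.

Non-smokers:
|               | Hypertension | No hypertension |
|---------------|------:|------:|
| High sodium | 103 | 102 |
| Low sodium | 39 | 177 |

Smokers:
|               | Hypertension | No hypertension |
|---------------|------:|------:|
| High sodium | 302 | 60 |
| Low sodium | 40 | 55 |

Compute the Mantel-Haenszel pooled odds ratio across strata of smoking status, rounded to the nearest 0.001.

OR_MH = Σ(aᵢdᵢ/nᵢ) / Σ(bᵢcᵢ/nᵢ), where nᵢ is the stratum total.
Stratum 1 (Non-smokers): n = 421; a·d/n = 103·177/421 = 43.3040; b·c/n = 102·39/421 = 9.4489
Stratum 2 (Smokers): n = 457; a·d/n = 302·55/457 = 36.3457; b·c/n = 60·40/457 = 5.2516
OR_MH = (43.3040 + 36.3457) / (9.4489 + 5.2516) = 79.6498 / 14.7006 = 5.41814

5.418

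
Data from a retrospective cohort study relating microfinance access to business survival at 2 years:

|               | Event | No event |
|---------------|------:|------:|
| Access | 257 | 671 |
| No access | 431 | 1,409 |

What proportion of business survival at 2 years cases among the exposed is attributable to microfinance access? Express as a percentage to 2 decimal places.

Cells: a = 257, b = 671, c = 431, d = 1409.
Risk in exposed = 257/928 = 0.27694; risk in unexposed = 431/1840 = 0.23424.
RR = 0.27694/0.23424 = 1.18229
AR% = (RR − 1)/RR × 100 = (1.18229 − 1)/1.18229 × 100 = 15.4187%

15.42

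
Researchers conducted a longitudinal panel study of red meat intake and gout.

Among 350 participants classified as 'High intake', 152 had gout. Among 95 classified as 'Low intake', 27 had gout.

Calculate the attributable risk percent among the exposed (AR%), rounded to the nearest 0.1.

From the description: a = 152, b = 198, c = 27, d = 68.
Risk in exposed = 152/350 = 0.43429; risk in unexposed = 27/95 = 0.28421.
RR = 0.43429/0.28421 = 1.52804
AR% = (RR − 1)/RR × 100 = (1.52804 − 1)/1.52804 × 100 = 34.5568%

34.6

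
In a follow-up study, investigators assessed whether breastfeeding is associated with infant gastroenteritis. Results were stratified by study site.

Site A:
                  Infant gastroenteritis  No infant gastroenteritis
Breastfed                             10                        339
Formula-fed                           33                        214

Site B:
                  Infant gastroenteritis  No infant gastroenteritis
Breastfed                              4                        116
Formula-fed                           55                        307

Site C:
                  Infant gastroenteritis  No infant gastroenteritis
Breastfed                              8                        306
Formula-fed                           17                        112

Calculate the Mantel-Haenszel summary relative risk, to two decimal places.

0.21

RR_MH = Σ(aᵢ·n₀ᵢ/nᵢ) / Σ(cᵢ·n₁ᵢ/nᵢ), with n₁ᵢ = aᵢ+bᵢ (exposed), n₀ᵢ = cᵢ+dᵢ (unexposed), nᵢ = n₁ᵢ+n₀ᵢ.
Stratum 1 (Site A): n₁ = 349, n₀ = 247, n = 596; a·n₀/n = 10·247/596 = 4.1443; c·n₁/n = 33·349/596 = 19.3238
Stratum 2 (Site B): n₁ = 120, n₀ = 362, n = 482; a·n₀/n = 4·362/482 = 3.0041; c·n₁/n = 55·120/482 = 13.6929
Stratum 3 (Site C): n₁ = 314, n₀ = 129, n = 443; a·n₀/n = 8·129/443 = 2.3296; c·n₁/n = 17·314/443 = 12.0497
RR_MH = (4.1443 + 3.0041 + 2.3296) / (19.3238 + 13.6929 + 12.0497) = 9.4780 / 45.0664 = 0.21031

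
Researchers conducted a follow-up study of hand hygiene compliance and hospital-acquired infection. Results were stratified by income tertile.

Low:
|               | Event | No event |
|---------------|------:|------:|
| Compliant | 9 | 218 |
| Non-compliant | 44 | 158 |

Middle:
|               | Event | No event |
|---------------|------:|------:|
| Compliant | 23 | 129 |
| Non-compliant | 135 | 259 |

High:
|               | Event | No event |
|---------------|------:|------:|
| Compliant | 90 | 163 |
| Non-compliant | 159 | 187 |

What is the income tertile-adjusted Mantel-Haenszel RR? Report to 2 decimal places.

0.57

RR_MH = Σ(aᵢ·n₀ᵢ/nᵢ) / Σ(cᵢ·n₁ᵢ/nᵢ), with n₁ᵢ = aᵢ+bᵢ (exposed), n₀ᵢ = cᵢ+dᵢ (unexposed), nᵢ = n₁ᵢ+n₀ᵢ.
Stratum 1 (Low): n₁ = 227, n₀ = 202, n = 429; a·n₀/n = 9·202/429 = 4.2378; c·n₁/n = 44·227/429 = 23.2821
Stratum 2 (Middle): n₁ = 152, n₀ = 394, n = 546; a·n₀/n = 23·394/546 = 16.5971; c·n₁/n = 135·152/546 = 37.5824
Stratum 3 (High): n₁ = 253, n₀ = 346, n = 599; a·n₀/n = 90·346/599 = 51.9866; c·n₁/n = 159·253/599 = 67.1569
RR_MH = (4.2378 + 16.5971 + 51.9866) / (23.2821 + 37.5824 + 67.1569) = 72.8215 / 128.0214 = 0.56882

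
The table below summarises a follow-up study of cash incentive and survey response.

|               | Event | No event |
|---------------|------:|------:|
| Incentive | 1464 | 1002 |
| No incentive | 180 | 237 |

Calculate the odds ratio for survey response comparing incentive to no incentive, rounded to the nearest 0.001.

Cells: a = 1464, b = 1002, c = 180, d = 237.
OR = (a·d)/(b·c) = (1464 × 237) / (1002 × 180) = 346968 / 180360 = 1.92375
The odds of survey response are about 1.92 times as high in the incentive group.

1.924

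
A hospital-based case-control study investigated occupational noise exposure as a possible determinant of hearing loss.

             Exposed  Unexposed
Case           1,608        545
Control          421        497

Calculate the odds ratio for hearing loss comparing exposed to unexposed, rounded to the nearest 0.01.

Reading the table with exposure as columns: a = 1608 (Exposed, case), b = 421 (Exposed, non-case), c = 545 (Unexposed, case), d = 497.
OR = (a·d)/(b·c) = (1608 × 497) / (421 × 545) = 799176 / 229445 = 3.48308
The odds of hearing loss are about 3.48 times as high in the exposed group.

3.48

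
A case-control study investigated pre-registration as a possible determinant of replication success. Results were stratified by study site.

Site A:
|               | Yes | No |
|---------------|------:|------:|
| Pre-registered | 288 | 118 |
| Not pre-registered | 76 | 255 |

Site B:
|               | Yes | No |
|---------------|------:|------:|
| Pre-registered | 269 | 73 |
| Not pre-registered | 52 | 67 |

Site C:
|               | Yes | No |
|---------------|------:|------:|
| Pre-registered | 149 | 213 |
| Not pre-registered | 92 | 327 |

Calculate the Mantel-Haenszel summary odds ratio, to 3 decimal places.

OR_MH = Σ(aᵢdᵢ/nᵢ) / Σ(bᵢcᵢ/nᵢ), where nᵢ is the stratum total.
Stratum 1 (Site A): n = 737; a·d/n = 288·255/737 = 99.6472; b·c/n = 118·76/737 = 12.1682
Stratum 2 (Site B): n = 461; a·d/n = 269·67/461 = 39.0954; b·c/n = 73·52/461 = 8.2343
Stratum 3 (Site C): n = 781; a·d/n = 149·327/781 = 62.3854; b·c/n = 213·92/781 = 25.0909
OR_MH = (99.6472 + 39.0954 + 62.3854) / (12.1682 + 8.2343 + 25.0909) = 201.1281 / 45.4934 = 4.42104

4.421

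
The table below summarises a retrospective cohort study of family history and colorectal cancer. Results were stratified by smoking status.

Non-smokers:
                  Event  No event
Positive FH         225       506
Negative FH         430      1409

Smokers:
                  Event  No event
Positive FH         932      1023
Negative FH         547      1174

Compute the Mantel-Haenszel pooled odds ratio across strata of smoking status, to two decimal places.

OR_MH = Σ(aᵢdᵢ/nᵢ) / Σ(bᵢcᵢ/nᵢ), where nᵢ is the stratum total.
Stratum 1 (Non-smokers): n = 2570; a·d/n = 225·1409/2570 = 123.3560; b·c/n = 506·430/2570 = 84.6615
Stratum 2 (Smokers): n = 3676; a·d/n = 932·1174/3676 = 297.6518; b·c/n = 1023·547/3676 = 152.2255
OR_MH = (123.3560 + 297.6518) / (84.6615 + 152.2255) = 421.0078 / 236.8870 = 1.77725

1.78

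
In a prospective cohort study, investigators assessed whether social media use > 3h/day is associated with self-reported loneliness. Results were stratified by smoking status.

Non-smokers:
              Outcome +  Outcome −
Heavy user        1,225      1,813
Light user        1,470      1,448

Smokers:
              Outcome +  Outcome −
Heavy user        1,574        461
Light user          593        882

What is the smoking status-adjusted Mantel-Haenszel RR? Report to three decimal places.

RR_MH = Σ(aᵢ·n₀ᵢ/nᵢ) / Σ(cᵢ·n₁ᵢ/nᵢ), with n₁ᵢ = aᵢ+bᵢ (exposed), n₀ᵢ = cᵢ+dᵢ (unexposed), nᵢ = n₁ᵢ+n₀ᵢ.
Stratum 1 (Non-smokers): n₁ = 3038, n₀ = 2918, n = 5956; a·n₀/n = 1225·2918/5956 = 600.1595; c·n₁/n = 1470·3038/5956 = 749.8086
Stratum 2 (Smokers): n₁ = 2035, n₀ = 1475, n = 3510; a·n₀/n = 1574·1475/3510 = 661.4387; c·n₁/n = 593·2035/3510 = 343.8048
RR_MH = (600.1595 + 661.4387) / (749.8086 + 343.8048) = 1261.5982 / 1093.6134 = 1.15361

1.154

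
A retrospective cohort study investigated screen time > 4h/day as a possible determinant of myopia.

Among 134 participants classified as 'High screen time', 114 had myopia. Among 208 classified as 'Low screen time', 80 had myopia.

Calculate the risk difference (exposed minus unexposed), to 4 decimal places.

From the description: a = 114, b = 20, c = 80, d = 128.
Risk in exposed = 114/134 = 0.850746; risk in unexposed = 80/208 = 0.384615.
Risk difference = 0.850746 − 0.384615 = 0.466131

0.4661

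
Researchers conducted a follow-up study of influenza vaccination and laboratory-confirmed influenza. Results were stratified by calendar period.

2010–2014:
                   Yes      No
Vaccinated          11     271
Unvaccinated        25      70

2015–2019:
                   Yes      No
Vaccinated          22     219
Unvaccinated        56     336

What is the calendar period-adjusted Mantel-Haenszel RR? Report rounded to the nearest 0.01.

RR_MH = Σ(aᵢ·n₀ᵢ/nᵢ) / Σ(cᵢ·n₁ᵢ/nᵢ), with n₁ᵢ = aᵢ+bᵢ (exposed), n₀ᵢ = cᵢ+dᵢ (unexposed), nᵢ = n₁ᵢ+n₀ᵢ.
Stratum 1 (2010–2014): n₁ = 282, n₀ = 95, n = 377; a·n₀/n = 11·95/377 = 2.7719; c·n₁/n = 25·282/377 = 18.7003
Stratum 2 (2015–2019): n₁ = 241, n₀ = 392, n = 633; a·n₀/n = 22·392/633 = 13.6240; c·n₁/n = 56·241/633 = 21.3207
RR_MH = (2.7719 + 13.6240) / (18.7003 + 21.3207) = 16.3959 / 40.0210 = 0.40968

0.41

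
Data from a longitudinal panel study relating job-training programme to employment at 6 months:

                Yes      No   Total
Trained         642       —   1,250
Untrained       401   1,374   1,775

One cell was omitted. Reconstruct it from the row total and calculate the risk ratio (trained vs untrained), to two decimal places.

2.27

The missing cell is in the exposed row: 1250 − 642 = 608.
So a = 642, b = 608, c = 401, d = 1374.
RR = [a/(a+b)] / [c/(c+d)] = (642/1250) / (401/1775) = 0.51360/0.22592 = 2.27342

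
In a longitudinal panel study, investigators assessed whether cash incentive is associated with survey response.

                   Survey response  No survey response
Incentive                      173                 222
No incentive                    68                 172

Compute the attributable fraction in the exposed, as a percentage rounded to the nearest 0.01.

35.31

Cells: a = 173, b = 222, c = 68, d = 172.
Risk in exposed = 173/395 = 0.43797; risk in unexposed = 68/240 = 0.28333.
RR = 0.43797/0.28333 = 1.54579
AR% = (RR − 1)/RR × 100 = (1.54579 − 1)/1.54579 × 100 = 35.3083%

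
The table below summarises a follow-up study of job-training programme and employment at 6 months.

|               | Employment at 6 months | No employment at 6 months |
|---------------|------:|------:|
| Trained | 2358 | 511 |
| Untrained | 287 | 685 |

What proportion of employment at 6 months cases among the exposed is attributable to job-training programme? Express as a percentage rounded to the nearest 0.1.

Cells: a = 2358, b = 511, c = 287, d = 685.
Risk in exposed = 2358/2869 = 0.82189; risk in unexposed = 287/972 = 0.29527.
RR = 0.82189/0.29527 = 2.78354
AR% = (RR − 1)/RR × 100 = (2.78354 − 1)/2.78354 × 100 = 64.0745%

64.1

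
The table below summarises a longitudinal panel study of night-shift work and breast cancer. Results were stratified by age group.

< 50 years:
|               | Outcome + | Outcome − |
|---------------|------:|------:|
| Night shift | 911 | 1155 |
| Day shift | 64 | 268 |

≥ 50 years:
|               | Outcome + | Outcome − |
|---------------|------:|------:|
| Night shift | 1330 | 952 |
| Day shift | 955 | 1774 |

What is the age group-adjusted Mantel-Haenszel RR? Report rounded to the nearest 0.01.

1.74

RR_MH = Σ(aᵢ·n₀ᵢ/nᵢ) / Σ(cᵢ·n₁ᵢ/nᵢ), with n₁ᵢ = aᵢ+bᵢ (exposed), n₀ᵢ = cᵢ+dᵢ (unexposed), nᵢ = n₁ᵢ+n₀ᵢ.
Stratum 1 (< 50 years): n₁ = 2066, n₀ = 332, n = 2398; a·n₀/n = 911·332/2398 = 126.1268; c·n₁/n = 64·2066/2398 = 55.1393
Stratum 2 (≥ 50 years): n₁ = 2282, n₀ = 2729, n = 5011; a·n₀/n = 1330·2729/5011 = 724.3205; c·n₁/n = 955·2282/5011 = 434.9052
RR_MH = (126.1268 + 724.3205) / (55.1393 + 434.9052) = 850.4473 / 490.0445 = 1.73545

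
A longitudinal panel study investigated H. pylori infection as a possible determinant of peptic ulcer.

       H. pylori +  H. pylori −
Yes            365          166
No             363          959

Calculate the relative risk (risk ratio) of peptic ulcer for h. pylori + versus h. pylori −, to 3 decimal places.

3.398

Reading the table with exposure as columns: a = 365 (H. pylori +, case), b = 363 (H. pylori +, non-case), c = 166 (H. pylori −, case), d = 959.
Risk in exposed = 365/728 = 0.50137; risk in unexposed = 166/1125 = 0.14756.
RR = 0.50137 / 0.14756 = 3.39786
The risk among the exposed is 3.40 times that among the unexposed.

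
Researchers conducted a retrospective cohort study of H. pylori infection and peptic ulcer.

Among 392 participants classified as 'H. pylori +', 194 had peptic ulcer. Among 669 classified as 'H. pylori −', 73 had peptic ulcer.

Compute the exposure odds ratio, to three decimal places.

7.999

From the description: a = 194, b = 198, c = 73, d = 596.
OR = (a·d)/(b·c) = (194 × 596) / (198 × 73) = 115624 / 14454 = 7.99945
The odds of peptic ulcer are about 8.00 times as high in the h. pylori + group.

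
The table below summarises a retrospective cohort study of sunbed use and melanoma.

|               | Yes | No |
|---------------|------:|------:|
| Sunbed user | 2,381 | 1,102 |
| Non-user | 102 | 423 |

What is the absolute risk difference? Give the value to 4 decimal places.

0.4893

Cells: a = 2381, b = 1102, c = 102, d = 423.
Risk in exposed = 2381/3483 = 0.683606; risk in unexposed = 102/525 = 0.194286.
Risk difference = 0.683606 − 0.194286 = 0.489320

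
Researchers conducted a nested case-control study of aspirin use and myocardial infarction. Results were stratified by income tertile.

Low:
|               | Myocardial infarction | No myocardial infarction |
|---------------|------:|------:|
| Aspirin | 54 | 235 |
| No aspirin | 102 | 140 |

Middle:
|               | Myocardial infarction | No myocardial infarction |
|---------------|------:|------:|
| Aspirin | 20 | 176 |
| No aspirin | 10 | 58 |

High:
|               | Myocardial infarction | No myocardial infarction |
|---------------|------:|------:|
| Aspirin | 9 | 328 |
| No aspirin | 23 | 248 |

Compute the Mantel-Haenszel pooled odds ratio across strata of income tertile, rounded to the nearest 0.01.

OR_MH = Σ(aᵢdᵢ/nᵢ) / Σ(bᵢcᵢ/nᵢ), where nᵢ is the stratum total.
Stratum 1 (Low): n = 531; a·d/n = 54·140/531 = 14.2373; b·c/n = 235·102/531 = 45.1412
Stratum 2 (Middle): n = 264; a·d/n = 20·58/264 = 4.3939; b·c/n = 176·10/264 = 6.6667
Stratum 3 (High): n = 608; a·d/n = 9·248/608 = 3.6711; b·c/n = 328·23/608 = 12.4079
OR_MH = (14.2373 + 4.3939 + 3.6711) / (45.1412 + 6.6667 + 12.4079) = 22.3023 / 64.2158 = 0.34730

0.35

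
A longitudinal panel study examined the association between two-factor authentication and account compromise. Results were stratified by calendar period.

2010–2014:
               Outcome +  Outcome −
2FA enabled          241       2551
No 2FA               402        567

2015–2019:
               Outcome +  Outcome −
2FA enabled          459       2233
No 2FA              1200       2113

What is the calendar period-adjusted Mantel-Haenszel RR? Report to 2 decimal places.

0.38

RR_MH = Σ(aᵢ·n₀ᵢ/nᵢ) / Σ(cᵢ·n₁ᵢ/nᵢ), with n₁ᵢ = aᵢ+bᵢ (exposed), n₀ᵢ = cᵢ+dᵢ (unexposed), nᵢ = n₁ᵢ+n₀ᵢ.
Stratum 1 (2010–2014): n₁ = 2792, n₀ = 969, n = 3761; a·n₀/n = 241·969/3761 = 62.0923; c·n₁/n = 402·2792/3761 = 298.4270
Stratum 2 (2015–2019): n₁ = 2692, n₀ = 3313, n = 6005; a·n₀/n = 459·3313/6005 = 253.2335; c·n₁/n = 1200·2692/6005 = 537.9517
RR_MH = (62.0923 + 253.2335) / (298.4270 + 537.9517) = 315.3257 / 836.3787 = 0.37701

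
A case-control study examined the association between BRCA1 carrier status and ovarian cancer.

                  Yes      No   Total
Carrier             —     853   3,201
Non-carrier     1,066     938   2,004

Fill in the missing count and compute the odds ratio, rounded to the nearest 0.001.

2.422

The missing cell is in the exposed row: 3201 − 853 = 2348.
So a = 2348, b = 853, c = 1066, d = 938.
OR = (a·d)/(b·c) = (2348 × 938) / (853 × 1066) = 2202424 / 909298 = 2.42211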